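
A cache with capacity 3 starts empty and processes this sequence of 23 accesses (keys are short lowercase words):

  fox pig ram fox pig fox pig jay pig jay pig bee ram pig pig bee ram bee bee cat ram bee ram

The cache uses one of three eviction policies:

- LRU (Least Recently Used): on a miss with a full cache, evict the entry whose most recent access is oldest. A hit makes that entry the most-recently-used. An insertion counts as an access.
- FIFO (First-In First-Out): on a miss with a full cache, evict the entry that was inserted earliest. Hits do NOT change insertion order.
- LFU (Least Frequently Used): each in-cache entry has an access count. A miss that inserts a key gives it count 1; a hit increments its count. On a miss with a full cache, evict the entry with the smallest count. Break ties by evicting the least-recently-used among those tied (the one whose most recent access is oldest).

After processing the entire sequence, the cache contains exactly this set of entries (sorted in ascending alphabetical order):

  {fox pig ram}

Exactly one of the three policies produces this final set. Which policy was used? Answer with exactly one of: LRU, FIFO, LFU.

Simulating under each policy and comparing final sets:
  LRU: final set = {bee cat ram} -> differs
  FIFO: final set = {bee cat ram} -> differs
  LFU: final set = {fox pig ram} -> MATCHES target
Only LFU produces the target set.

Answer: LFU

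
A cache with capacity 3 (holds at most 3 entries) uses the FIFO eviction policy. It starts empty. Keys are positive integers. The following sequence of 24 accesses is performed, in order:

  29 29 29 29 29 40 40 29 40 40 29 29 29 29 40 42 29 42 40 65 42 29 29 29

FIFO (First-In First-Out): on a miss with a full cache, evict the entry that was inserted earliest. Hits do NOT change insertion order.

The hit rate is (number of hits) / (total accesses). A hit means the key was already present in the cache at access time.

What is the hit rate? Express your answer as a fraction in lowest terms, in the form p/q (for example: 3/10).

Answer: 19/24

Derivation:
FIFO simulation (capacity=3):
  1. access 29: MISS. Cache (old->new): [29]
  2. access 29: HIT. Cache (old->new): [29]
  3. access 29: HIT. Cache (old->new): [29]
  4. access 29: HIT. Cache (old->new): [29]
  5. access 29: HIT. Cache (old->new): [29]
  6. access 40: MISS. Cache (old->new): [29 40]
  7. access 40: HIT. Cache (old->new): [29 40]
  8. access 29: HIT. Cache (old->new): [29 40]
  9. access 40: HIT. Cache (old->new): [29 40]
  10. access 40: HIT. Cache (old->new): [29 40]
  11. access 29: HIT. Cache (old->new): [29 40]
  12. access 29: HIT. Cache (old->new): [29 40]
  13. access 29: HIT. Cache (old->new): [29 40]
  14. access 29: HIT. Cache (old->new): [29 40]
  15. access 40: HIT. Cache (old->new): [29 40]
  16. access 42: MISS. Cache (old->new): [29 40 42]
  17. access 29: HIT. Cache (old->new): [29 40 42]
  18. access 42: HIT. Cache (old->new): [29 40 42]
  19. access 40: HIT. Cache (old->new): [29 40 42]
  20. access 65: MISS, evict 29. Cache (old->new): [40 42 65]
  21. access 42: HIT. Cache (old->new): [40 42 65]
  22. access 29: MISS, evict 40. Cache (old->new): [42 65 29]
  23. access 29: HIT. Cache (old->new): [42 65 29]
  24. access 29: HIT. Cache (old->new): [42 65 29]
Total: 19 hits, 5 misses, 2 evictions

Hit rate = 19/24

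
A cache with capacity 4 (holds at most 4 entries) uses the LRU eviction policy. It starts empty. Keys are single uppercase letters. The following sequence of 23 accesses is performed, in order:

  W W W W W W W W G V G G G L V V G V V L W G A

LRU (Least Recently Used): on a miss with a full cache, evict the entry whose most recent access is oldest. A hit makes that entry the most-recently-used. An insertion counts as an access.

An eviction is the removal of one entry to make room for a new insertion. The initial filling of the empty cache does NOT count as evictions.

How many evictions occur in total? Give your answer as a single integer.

Answer: 1

Derivation:
LRU simulation (capacity=4):
  1. access W: MISS. Cache (LRU->MRU): [W]
  2. access W: HIT. Cache (LRU->MRU): [W]
  3. access W: HIT. Cache (LRU->MRU): [W]
  4. access W: HIT. Cache (LRU->MRU): [W]
  5. access W: HIT. Cache (LRU->MRU): [W]
  6. access W: HIT. Cache (LRU->MRU): [W]
  7. access W: HIT. Cache (LRU->MRU): [W]
  8. access W: HIT. Cache (LRU->MRU): [W]
  9. access G: MISS. Cache (LRU->MRU): [W G]
  10. access V: MISS. Cache (LRU->MRU): [W G V]
  11. access G: HIT. Cache (LRU->MRU): [W V G]
  12. access G: HIT. Cache (LRU->MRU): [W V G]
  13. access G: HIT. Cache (LRU->MRU): [W V G]
  14. access L: MISS. Cache (LRU->MRU): [W V G L]
  15. access V: HIT. Cache (LRU->MRU): [W G L V]
  16. access V: HIT. Cache (LRU->MRU): [W G L V]
  17. access G: HIT. Cache (LRU->MRU): [W L V G]
  18. access V: HIT. Cache (LRU->MRU): [W L G V]
  19. access V: HIT. Cache (LRU->MRU): [W L G V]
  20. access L: HIT. Cache (LRU->MRU): [W G V L]
  21. access W: HIT. Cache (LRU->MRU): [G V L W]
  22. access G: HIT. Cache (LRU->MRU): [V L W G]
  23. access A: MISS, evict V. Cache (LRU->MRU): [L W G A]
Total: 18 hits, 5 misses, 1 evictions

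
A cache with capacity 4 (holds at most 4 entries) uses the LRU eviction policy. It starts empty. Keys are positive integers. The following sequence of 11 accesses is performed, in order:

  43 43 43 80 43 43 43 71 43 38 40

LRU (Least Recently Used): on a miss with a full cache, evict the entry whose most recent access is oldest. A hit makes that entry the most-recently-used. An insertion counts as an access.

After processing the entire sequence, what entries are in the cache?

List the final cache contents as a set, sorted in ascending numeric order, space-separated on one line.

LRU simulation (capacity=4):
  1. access 43: MISS. Cache (LRU->MRU): [43]
  2. access 43: HIT. Cache (LRU->MRU): [43]
  3. access 43: HIT. Cache (LRU->MRU): [43]
  4. access 80: MISS. Cache (LRU->MRU): [43 80]
  5. access 43: HIT. Cache (LRU->MRU): [80 43]
  6. access 43: HIT. Cache (LRU->MRU): [80 43]
  7. access 43: HIT. Cache (LRU->MRU): [80 43]
  8. access 71: MISS. Cache (LRU->MRU): [80 43 71]
  9. access 43: HIT. Cache (LRU->MRU): [80 71 43]
  10. access 38: MISS. Cache (LRU->MRU): [80 71 43 38]
  11. access 40: MISS, evict 80. Cache (LRU->MRU): [71 43 38 40]
Total: 6 hits, 5 misses, 1 evictions

Answer: 38 40 43 71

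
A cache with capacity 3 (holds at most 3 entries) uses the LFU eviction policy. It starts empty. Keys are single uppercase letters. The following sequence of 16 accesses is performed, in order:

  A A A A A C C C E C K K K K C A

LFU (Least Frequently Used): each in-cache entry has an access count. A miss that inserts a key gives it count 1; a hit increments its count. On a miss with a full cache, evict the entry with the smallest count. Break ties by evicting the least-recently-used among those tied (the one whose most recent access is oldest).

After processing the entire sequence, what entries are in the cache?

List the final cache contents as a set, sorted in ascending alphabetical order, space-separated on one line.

Answer: A C K

Derivation:
LFU simulation (capacity=3):
  1. access A: MISS. Cache: [A(c=1)]
  2. access A: HIT, count now 2. Cache: [A(c=2)]
  3. access A: HIT, count now 3. Cache: [A(c=3)]
  4. access A: HIT, count now 4. Cache: [A(c=4)]
  5. access A: HIT, count now 5. Cache: [A(c=5)]
  6. access C: MISS. Cache: [C(c=1) A(c=5)]
  7. access C: HIT, count now 2. Cache: [C(c=2) A(c=5)]
  8. access C: HIT, count now 3. Cache: [C(c=3) A(c=5)]
  9. access E: MISS. Cache: [E(c=1) C(c=3) A(c=5)]
  10. access C: HIT, count now 4. Cache: [E(c=1) C(c=4) A(c=5)]
  11. access K: MISS, evict E(c=1). Cache: [K(c=1) C(c=4) A(c=5)]
  12. access K: HIT, count now 2. Cache: [K(c=2) C(c=4) A(c=5)]
  13. access K: HIT, count now 3. Cache: [K(c=3) C(c=4) A(c=5)]
  14. access K: HIT, count now 4. Cache: [C(c=4) K(c=4) A(c=5)]
  15. access C: HIT, count now 5. Cache: [K(c=4) A(c=5) C(c=5)]
  16. access A: HIT, count now 6. Cache: [K(c=4) C(c=5) A(c=6)]
Total: 12 hits, 4 misses, 1 evictions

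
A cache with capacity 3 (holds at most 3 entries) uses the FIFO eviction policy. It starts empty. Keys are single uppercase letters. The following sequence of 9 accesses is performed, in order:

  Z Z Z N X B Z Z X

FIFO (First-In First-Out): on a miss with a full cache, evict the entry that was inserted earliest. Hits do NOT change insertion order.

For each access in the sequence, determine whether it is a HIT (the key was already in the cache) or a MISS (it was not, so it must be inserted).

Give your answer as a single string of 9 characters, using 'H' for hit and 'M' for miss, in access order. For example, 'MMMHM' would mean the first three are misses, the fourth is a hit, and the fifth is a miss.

FIFO simulation (capacity=3):
  1. access Z: MISS. Cache (old->new): [Z]
  2. access Z: HIT. Cache (old->new): [Z]
  3. access Z: HIT. Cache (old->new): [Z]
  4. access N: MISS. Cache (old->new): [Z N]
  5. access X: MISS. Cache (old->new): [Z N X]
  6. access B: MISS, evict Z. Cache (old->new): [N X B]
  7. access Z: MISS, evict N. Cache (old->new): [X B Z]
  8. access Z: HIT. Cache (old->new): [X B Z]
  9. access X: HIT. Cache (old->new): [X B Z]
Total: 4 hits, 5 misses, 2 evictions

Answer: MHHMMMMHH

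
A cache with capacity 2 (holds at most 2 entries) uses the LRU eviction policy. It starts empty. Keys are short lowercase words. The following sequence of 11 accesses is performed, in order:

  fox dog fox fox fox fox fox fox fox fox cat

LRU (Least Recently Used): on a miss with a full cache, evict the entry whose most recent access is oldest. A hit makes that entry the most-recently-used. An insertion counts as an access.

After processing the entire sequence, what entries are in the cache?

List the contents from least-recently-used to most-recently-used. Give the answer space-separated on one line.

Answer: fox cat

Derivation:
LRU simulation (capacity=2):
  1. access fox: MISS. Cache (LRU->MRU): [fox]
  2. access dog: MISS. Cache (LRU->MRU): [fox dog]
  3. access fox: HIT. Cache (LRU->MRU): [dog fox]
  4. access fox: HIT. Cache (LRU->MRU): [dog fox]
  5. access fox: HIT. Cache (LRU->MRU): [dog fox]
  6. access fox: HIT. Cache (LRU->MRU): [dog fox]
  7. access fox: HIT. Cache (LRU->MRU): [dog fox]
  8. access fox: HIT. Cache (LRU->MRU): [dog fox]
  9. access fox: HIT. Cache (LRU->MRU): [dog fox]
  10. access fox: HIT. Cache (LRU->MRU): [dog fox]
  11. access cat: MISS, evict dog. Cache (LRU->MRU): [fox cat]
Total: 8 hits, 3 misses, 1 evictions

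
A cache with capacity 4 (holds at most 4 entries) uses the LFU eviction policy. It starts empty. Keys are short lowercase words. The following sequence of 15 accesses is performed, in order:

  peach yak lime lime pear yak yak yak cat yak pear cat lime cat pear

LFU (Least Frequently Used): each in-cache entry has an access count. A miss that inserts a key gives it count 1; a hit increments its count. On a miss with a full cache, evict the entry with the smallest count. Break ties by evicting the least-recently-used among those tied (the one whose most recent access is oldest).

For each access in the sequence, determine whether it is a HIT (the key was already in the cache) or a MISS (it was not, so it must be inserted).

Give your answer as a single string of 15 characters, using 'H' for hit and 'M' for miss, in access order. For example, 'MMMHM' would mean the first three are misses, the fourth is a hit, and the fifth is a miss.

LFU simulation (capacity=4):
  1. access peach: MISS. Cache: [peach(c=1)]
  2. access yak: MISS. Cache: [peach(c=1) yak(c=1)]
  3. access lime: MISS. Cache: [peach(c=1) yak(c=1) lime(c=1)]
  4. access lime: HIT, count now 2. Cache: [peach(c=1) yak(c=1) lime(c=2)]
  5. access pear: MISS. Cache: [peach(c=1) yak(c=1) pear(c=1) lime(c=2)]
  6. access yak: HIT, count now 2. Cache: [peach(c=1) pear(c=1) lime(c=2) yak(c=2)]
  7. access yak: HIT, count now 3. Cache: [peach(c=1) pear(c=1) lime(c=2) yak(c=3)]
  8. access yak: HIT, count now 4. Cache: [peach(c=1) pear(c=1) lime(c=2) yak(c=4)]
  9. access cat: MISS, evict peach(c=1). Cache: [pear(c=1) cat(c=1) lime(c=2) yak(c=4)]
  10. access yak: HIT, count now 5. Cache: [pear(c=1) cat(c=1) lime(c=2) yak(c=5)]
  11. access pear: HIT, count now 2. Cache: [cat(c=1) lime(c=2) pear(c=2) yak(c=5)]
  12. access cat: HIT, count now 2. Cache: [lime(c=2) pear(c=2) cat(c=2) yak(c=5)]
  13. access lime: HIT, count now 3. Cache: [pear(c=2) cat(c=2) lime(c=3) yak(c=5)]
  14. access cat: HIT, count now 3. Cache: [pear(c=2) lime(c=3) cat(c=3) yak(c=5)]
  15. access pear: HIT, count now 3. Cache: [lime(c=3) cat(c=3) pear(c=3) yak(c=5)]
Total: 10 hits, 5 misses, 1 evictions

Answer: MMMHMHHHMHHHHHH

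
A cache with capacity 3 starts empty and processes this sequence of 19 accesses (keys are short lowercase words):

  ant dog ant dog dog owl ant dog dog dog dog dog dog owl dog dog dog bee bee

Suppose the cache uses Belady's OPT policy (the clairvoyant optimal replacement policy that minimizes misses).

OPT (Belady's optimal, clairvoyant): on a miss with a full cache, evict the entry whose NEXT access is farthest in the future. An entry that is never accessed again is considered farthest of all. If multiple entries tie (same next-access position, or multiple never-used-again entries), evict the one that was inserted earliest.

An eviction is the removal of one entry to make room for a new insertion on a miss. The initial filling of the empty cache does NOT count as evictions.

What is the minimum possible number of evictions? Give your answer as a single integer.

Answer: 1

Derivation:
OPT (Belady) simulation (capacity=3):
  1. access ant: MISS. Cache: [ant]
  2. access dog: MISS. Cache: [ant dog]
  3. access ant: HIT. Next use of ant: step 7. Cache: [ant dog]
  4. access dog: HIT. Next use of dog: step 5. Cache: [ant dog]
  5. access dog: HIT. Next use of dog: step 8. Cache: [ant dog]
  6. access owl: MISS. Cache: [ant dog owl]
  7. access ant: HIT. Next use of ant: never. Cache: [ant dog owl]
  8. access dog: HIT. Next use of dog: step 9. Cache: [ant dog owl]
  9. access dog: HIT. Next use of dog: step 10. Cache: [ant dog owl]
  10. access dog: HIT. Next use of dog: step 11. Cache: [ant dog owl]
  11. access dog: HIT. Next use of dog: step 12. Cache: [ant dog owl]
  12. access dog: HIT. Next use of dog: step 13. Cache: [ant dog owl]
  13. access dog: HIT. Next use of dog: step 15. Cache: [ant dog owl]
  14. access owl: HIT. Next use of owl: never. Cache: [ant dog owl]
  15. access dog: HIT. Next use of dog: step 16. Cache: [ant dog owl]
  16. access dog: HIT. Next use of dog: step 17. Cache: [ant dog owl]
  17. access dog: HIT. Next use of dog: never. Cache: [ant dog owl]
  18. access bee: MISS, evict ant (next use: never). Cache: [dog owl bee]
  19. access bee: HIT. Next use of bee: never. Cache: [dog owl bee]
Total: 15 hits, 4 misses, 1 evictions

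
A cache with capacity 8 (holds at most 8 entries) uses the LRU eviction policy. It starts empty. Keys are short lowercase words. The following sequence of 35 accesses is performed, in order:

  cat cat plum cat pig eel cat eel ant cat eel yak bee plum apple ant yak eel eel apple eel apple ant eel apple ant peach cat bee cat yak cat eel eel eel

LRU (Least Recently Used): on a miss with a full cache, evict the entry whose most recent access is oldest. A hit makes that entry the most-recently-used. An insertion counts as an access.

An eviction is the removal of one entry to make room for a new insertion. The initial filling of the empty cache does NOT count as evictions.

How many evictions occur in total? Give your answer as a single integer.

Answer: 1

Derivation:
LRU simulation (capacity=8):
  1. access cat: MISS. Cache (LRU->MRU): [cat]
  2. access cat: HIT. Cache (LRU->MRU): [cat]
  3. access plum: MISS. Cache (LRU->MRU): [cat plum]
  4. access cat: HIT. Cache (LRU->MRU): [plum cat]
  5. access pig: MISS. Cache (LRU->MRU): [plum cat pig]
  6. access eel: MISS. Cache (LRU->MRU): [plum cat pig eel]
  7. access cat: HIT. Cache (LRU->MRU): [plum pig eel cat]
  8. access eel: HIT. Cache (LRU->MRU): [plum pig cat eel]
  9. access ant: MISS. Cache (LRU->MRU): [plum pig cat eel ant]
  10. access cat: HIT. Cache (LRU->MRU): [plum pig eel ant cat]
  11. access eel: HIT. Cache (LRU->MRU): [plum pig ant cat eel]
  12. access yak: MISS. Cache (LRU->MRU): [plum pig ant cat eel yak]
  13. access bee: MISS. Cache (LRU->MRU): [plum pig ant cat eel yak bee]
  14. access plum: HIT. Cache (LRU->MRU): [pig ant cat eel yak bee plum]
  15. access apple: MISS. Cache (LRU->MRU): [pig ant cat eel yak bee plum apple]
  16. access ant: HIT. Cache (LRU->MRU): [pig cat eel yak bee plum apple ant]
  17. access yak: HIT. Cache (LRU->MRU): [pig cat eel bee plum apple ant yak]
  18. access eel: HIT. Cache (LRU->MRU): [pig cat bee plum apple ant yak eel]
  19. access eel: HIT. Cache (LRU->MRU): [pig cat bee plum apple ant yak eel]
  20. access apple: HIT. Cache (LRU->MRU): [pig cat bee plum ant yak eel apple]
  21. access eel: HIT. Cache (LRU->MRU): [pig cat bee plum ant yak apple eel]
  22. access apple: HIT. Cache (LRU->MRU): [pig cat bee plum ant yak eel apple]
  23. access ant: HIT. Cache (LRU->MRU): [pig cat bee plum yak eel apple ant]
  24. access eel: HIT. Cache (LRU->MRU): [pig cat bee plum yak apple ant eel]
  25. access apple: HIT. Cache (LRU->MRU): [pig cat bee plum yak ant eel apple]
  26. access ant: HIT. Cache (LRU->MRU): [pig cat bee plum yak eel apple ant]
  27. access peach: MISS, evict pig. Cache (LRU->MRU): [cat bee plum yak eel apple ant peach]
  28. access cat: HIT. Cache (LRU->MRU): [bee plum yak eel apple ant peach cat]
  29. access bee: HIT. Cache (LRU->MRU): [plum yak eel apple ant peach cat bee]
  30. access cat: HIT. Cache (LRU->MRU): [plum yak eel apple ant peach bee cat]
  31. access yak: HIT. Cache (LRU->MRU): [plum eel apple ant peach bee cat yak]
  32. access cat: HIT. Cache (LRU->MRU): [plum eel apple ant peach bee yak cat]
  33. access eel: HIT. Cache (LRU->MRU): [plum apple ant peach bee yak cat eel]
  34. access eel: HIT. Cache (LRU->MRU): [plum apple ant peach bee yak cat eel]
  35. access eel: HIT. Cache (LRU->MRU): [plum apple ant peach bee yak cat eel]
Total: 26 hits, 9 misses, 1 evictions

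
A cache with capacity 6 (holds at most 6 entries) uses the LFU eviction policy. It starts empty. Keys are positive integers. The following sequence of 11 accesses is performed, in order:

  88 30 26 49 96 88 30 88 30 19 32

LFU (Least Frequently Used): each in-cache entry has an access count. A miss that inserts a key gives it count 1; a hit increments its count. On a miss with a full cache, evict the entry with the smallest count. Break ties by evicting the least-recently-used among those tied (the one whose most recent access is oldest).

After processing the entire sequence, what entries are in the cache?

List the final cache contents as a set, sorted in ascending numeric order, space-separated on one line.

LFU simulation (capacity=6):
  1. access 88: MISS. Cache: [88(c=1)]
  2. access 30: MISS. Cache: [88(c=1) 30(c=1)]
  3. access 26: MISS. Cache: [88(c=1) 30(c=1) 26(c=1)]
  4. access 49: MISS. Cache: [88(c=1) 30(c=1) 26(c=1) 49(c=1)]
  5. access 96: MISS. Cache: [88(c=1) 30(c=1) 26(c=1) 49(c=1) 96(c=1)]
  6. access 88: HIT, count now 2. Cache: [30(c=1) 26(c=1) 49(c=1) 96(c=1) 88(c=2)]
  7. access 30: HIT, count now 2. Cache: [26(c=1) 49(c=1) 96(c=1) 88(c=2) 30(c=2)]
  8. access 88: HIT, count now 3. Cache: [26(c=1) 49(c=1) 96(c=1) 30(c=2) 88(c=3)]
  9. access 30: HIT, count now 3. Cache: [26(c=1) 49(c=1) 96(c=1) 88(c=3) 30(c=3)]
  10. access 19: MISS. Cache: [26(c=1) 49(c=1) 96(c=1) 19(c=1) 88(c=3) 30(c=3)]
  11. access 32: MISS, evict 26(c=1). Cache: [49(c=1) 96(c=1) 19(c=1) 32(c=1) 88(c=3) 30(c=3)]
Total: 4 hits, 7 misses, 1 evictions

Answer: 19 30 32 49 88 96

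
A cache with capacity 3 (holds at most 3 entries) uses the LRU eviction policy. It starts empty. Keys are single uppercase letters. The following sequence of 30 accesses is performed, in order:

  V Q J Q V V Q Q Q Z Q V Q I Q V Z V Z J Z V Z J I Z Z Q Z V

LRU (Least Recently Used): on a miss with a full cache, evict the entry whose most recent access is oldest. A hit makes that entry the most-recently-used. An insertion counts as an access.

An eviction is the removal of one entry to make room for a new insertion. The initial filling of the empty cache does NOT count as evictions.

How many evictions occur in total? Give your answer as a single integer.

Answer: 7

Derivation:
LRU simulation (capacity=3):
  1. access V: MISS. Cache (LRU->MRU): [V]
  2. access Q: MISS. Cache (LRU->MRU): [V Q]
  3. access J: MISS. Cache (LRU->MRU): [V Q J]
  4. access Q: HIT. Cache (LRU->MRU): [V J Q]
  5. access V: HIT. Cache (LRU->MRU): [J Q V]
  6. access V: HIT. Cache (LRU->MRU): [J Q V]
  7. access Q: HIT. Cache (LRU->MRU): [J V Q]
  8. access Q: HIT. Cache (LRU->MRU): [J V Q]
  9. access Q: HIT. Cache (LRU->MRU): [J V Q]
  10. access Z: MISS, evict J. Cache (LRU->MRU): [V Q Z]
  11. access Q: HIT. Cache (LRU->MRU): [V Z Q]
  12. access V: HIT. Cache (LRU->MRU): [Z Q V]
  13. access Q: HIT. Cache (LRU->MRU): [Z V Q]
  14. access I: MISS, evict Z. Cache (LRU->MRU): [V Q I]
  15. access Q: HIT. Cache (LRU->MRU): [V I Q]
  16. access V: HIT. Cache (LRU->MRU): [I Q V]
  17. access Z: MISS, evict I. Cache (LRU->MRU): [Q V Z]
  18. access V: HIT. Cache (LRU->MRU): [Q Z V]
  19. access Z: HIT. Cache (LRU->MRU): [Q V Z]
  20. access J: MISS, evict Q. Cache (LRU->MRU): [V Z J]
  21. access Z: HIT. Cache (LRU->MRU): [V J Z]
  22. access V: HIT. Cache (LRU->MRU): [J Z V]
  23. access Z: HIT. Cache (LRU->MRU): [J V Z]
  24. access J: HIT. Cache (LRU->MRU): [V Z J]
  25. access I: MISS, evict V. Cache (LRU->MRU): [Z J I]
  26. access Z: HIT. Cache (LRU->MRU): [J I Z]
  27. access Z: HIT. Cache (LRU->MRU): [J I Z]
  28. access Q: MISS, evict J. Cache (LRU->MRU): [I Z Q]
  29. access Z: HIT. Cache (LRU->MRU): [I Q Z]
  30. access V: MISS, evict I. Cache (LRU->MRU): [Q Z V]
Total: 20 hits, 10 misses, 7 evictions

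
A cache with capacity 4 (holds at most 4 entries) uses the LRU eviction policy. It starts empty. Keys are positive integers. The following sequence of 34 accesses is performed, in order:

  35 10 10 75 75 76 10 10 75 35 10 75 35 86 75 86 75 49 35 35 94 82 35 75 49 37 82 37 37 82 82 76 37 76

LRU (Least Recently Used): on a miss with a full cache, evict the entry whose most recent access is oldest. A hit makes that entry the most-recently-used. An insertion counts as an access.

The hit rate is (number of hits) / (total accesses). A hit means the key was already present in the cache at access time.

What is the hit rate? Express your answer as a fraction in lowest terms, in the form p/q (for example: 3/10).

LRU simulation (capacity=4):
  1. access 35: MISS. Cache (LRU->MRU): [35]
  2. access 10: MISS. Cache (LRU->MRU): [35 10]
  3. access 10: HIT. Cache (LRU->MRU): [35 10]
  4. access 75: MISS. Cache (LRU->MRU): [35 10 75]
  5. access 75: HIT. Cache (LRU->MRU): [35 10 75]
  6. access 76: MISS. Cache (LRU->MRU): [35 10 75 76]
  7. access 10: HIT. Cache (LRU->MRU): [35 75 76 10]
  8. access 10: HIT. Cache (LRU->MRU): [35 75 76 10]
  9. access 75: HIT. Cache (LRU->MRU): [35 76 10 75]
  10. access 35: HIT. Cache (LRU->MRU): [76 10 75 35]
  11. access 10: HIT. Cache (LRU->MRU): [76 75 35 10]
  12. access 75: HIT. Cache (LRU->MRU): [76 35 10 75]
  13. access 35: HIT. Cache (LRU->MRU): [76 10 75 35]
  14. access 86: MISS, evict 76. Cache (LRU->MRU): [10 75 35 86]
  15. access 75: HIT. Cache (LRU->MRU): [10 35 86 75]
  16. access 86: HIT. Cache (LRU->MRU): [10 35 75 86]
  17. access 75: HIT. Cache (LRU->MRU): [10 35 86 75]
  18. access 49: MISS, evict 10. Cache (LRU->MRU): [35 86 75 49]
  19. access 35: HIT. Cache (LRU->MRU): [86 75 49 35]
  20. access 35: HIT. Cache (LRU->MRU): [86 75 49 35]
  21. access 94: MISS, evict 86. Cache (LRU->MRU): [75 49 35 94]
  22. access 82: MISS, evict 75. Cache (LRU->MRU): [49 35 94 82]
  23. access 35: HIT. Cache (LRU->MRU): [49 94 82 35]
  24. access 75: MISS, evict 49. Cache (LRU->MRU): [94 82 35 75]
  25. access 49: MISS, evict 94. Cache (LRU->MRU): [82 35 75 49]
  26. access 37: MISS, evict 82. Cache (LRU->MRU): [35 75 49 37]
  27. access 82: MISS, evict 35. Cache (LRU->MRU): [75 49 37 82]
  28. access 37: HIT. Cache (LRU->MRU): [75 49 82 37]
  29. access 37: HIT. Cache (LRU->MRU): [75 49 82 37]
  30. access 82: HIT. Cache (LRU->MRU): [75 49 37 82]
  31. access 82: HIT. Cache (LRU->MRU): [75 49 37 82]
  32. access 76: MISS, evict 75. Cache (LRU->MRU): [49 37 82 76]
  33. access 37: HIT. Cache (LRU->MRU): [49 82 76 37]
  34. access 76: HIT. Cache (LRU->MRU): [49 82 37 76]
Total: 21 hits, 13 misses, 9 evictions

Hit rate = 21/34

Answer: 21/34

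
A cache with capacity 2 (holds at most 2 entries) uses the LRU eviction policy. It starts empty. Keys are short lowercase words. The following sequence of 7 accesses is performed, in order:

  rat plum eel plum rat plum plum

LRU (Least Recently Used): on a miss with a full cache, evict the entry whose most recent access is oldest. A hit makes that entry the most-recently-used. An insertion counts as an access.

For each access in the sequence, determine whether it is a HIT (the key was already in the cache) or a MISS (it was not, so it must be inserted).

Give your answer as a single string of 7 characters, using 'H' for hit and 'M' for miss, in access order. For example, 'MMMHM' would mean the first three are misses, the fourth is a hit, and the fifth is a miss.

LRU simulation (capacity=2):
  1. access rat: MISS. Cache (LRU->MRU): [rat]
  2. access plum: MISS. Cache (LRU->MRU): [rat plum]
  3. access eel: MISS, evict rat. Cache (LRU->MRU): [plum eel]
  4. access plum: HIT. Cache (LRU->MRU): [eel plum]
  5. access rat: MISS, evict eel. Cache (LRU->MRU): [plum rat]
  6. access plum: HIT. Cache (LRU->MRU): [rat plum]
  7. access plum: HIT. Cache (LRU->MRU): [rat plum]
Total: 3 hits, 4 misses, 2 evictions

Answer: MMMHMHH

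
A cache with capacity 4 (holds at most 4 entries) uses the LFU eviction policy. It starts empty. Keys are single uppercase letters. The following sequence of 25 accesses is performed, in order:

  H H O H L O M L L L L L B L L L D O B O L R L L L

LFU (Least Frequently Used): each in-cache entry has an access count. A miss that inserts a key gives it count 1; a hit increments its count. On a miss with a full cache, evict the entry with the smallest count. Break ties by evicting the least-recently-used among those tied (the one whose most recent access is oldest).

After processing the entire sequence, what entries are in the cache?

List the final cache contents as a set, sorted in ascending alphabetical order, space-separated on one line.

LFU simulation (capacity=4):
  1. access H: MISS. Cache: [H(c=1)]
  2. access H: HIT, count now 2. Cache: [H(c=2)]
  3. access O: MISS. Cache: [O(c=1) H(c=2)]
  4. access H: HIT, count now 3. Cache: [O(c=1) H(c=3)]
  5. access L: MISS. Cache: [O(c=1) L(c=1) H(c=3)]
  6. access O: HIT, count now 2. Cache: [L(c=1) O(c=2) H(c=3)]
  7. access M: MISS. Cache: [L(c=1) M(c=1) O(c=2) H(c=3)]
  8. access L: HIT, count now 2. Cache: [M(c=1) O(c=2) L(c=2) H(c=3)]
  9. access L: HIT, count now 3. Cache: [M(c=1) O(c=2) H(c=3) L(c=3)]
  10. access L: HIT, count now 4. Cache: [M(c=1) O(c=2) H(c=3) L(c=4)]
  11. access L: HIT, count now 5. Cache: [M(c=1) O(c=2) H(c=3) L(c=5)]
  12. access L: HIT, count now 6. Cache: [M(c=1) O(c=2) H(c=3) L(c=6)]
  13. access B: MISS, evict M(c=1). Cache: [B(c=1) O(c=2) H(c=3) L(c=6)]
  14. access L: HIT, count now 7. Cache: [B(c=1) O(c=2) H(c=3) L(c=7)]
  15. access L: HIT, count now 8. Cache: [B(c=1) O(c=2) H(c=3) L(c=8)]
  16. access L: HIT, count now 9. Cache: [B(c=1) O(c=2) H(c=3) L(c=9)]
  17. access D: MISS, evict B(c=1). Cache: [D(c=1) O(c=2) H(c=3) L(c=9)]
  18. access O: HIT, count now 3. Cache: [D(c=1) H(c=3) O(c=3) L(c=9)]
  19. access B: MISS, evict D(c=1). Cache: [B(c=1) H(c=3) O(c=3) L(c=9)]
  20. access O: HIT, count now 4. Cache: [B(c=1) H(c=3) O(c=4) L(c=9)]
  21. access L: HIT, count now 10. Cache: [B(c=1) H(c=3) O(c=4) L(c=10)]
  22. access R: MISS, evict B(c=1). Cache: [R(c=1) H(c=3) O(c=4) L(c=10)]
  23. access L: HIT, count now 11. Cache: [R(c=1) H(c=3) O(c=4) L(c=11)]
  24. access L: HIT, count now 12. Cache: [R(c=1) H(c=3) O(c=4) L(c=12)]
  25. access L: HIT, count now 13. Cache: [R(c=1) H(c=3) O(c=4) L(c=13)]
Total: 17 hits, 8 misses, 4 evictions

Answer: H L O R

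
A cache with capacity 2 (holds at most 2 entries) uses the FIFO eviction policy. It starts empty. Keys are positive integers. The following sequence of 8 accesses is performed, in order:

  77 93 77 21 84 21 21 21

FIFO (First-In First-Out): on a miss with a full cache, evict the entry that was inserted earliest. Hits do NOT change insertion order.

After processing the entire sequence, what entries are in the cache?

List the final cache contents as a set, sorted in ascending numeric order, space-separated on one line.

Answer: 21 84

Derivation:
FIFO simulation (capacity=2):
  1. access 77: MISS. Cache (old->new): [77]
  2. access 93: MISS. Cache (old->new): [77 93]
  3. access 77: HIT. Cache (old->new): [77 93]
  4. access 21: MISS, evict 77. Cache (old->new): [93 21]
  5. access 84: MISS, evict 93. Cache (old->new): [21 84]
  6. access 21: HIT. Cache (old->new): [21 84]
  7. access 21: HIT. Cache (old->new): [21 84]
  8. access 21: HIT. Cache (old->new): [21 84]
Total: 4 hits, 4 misses, 2 evictions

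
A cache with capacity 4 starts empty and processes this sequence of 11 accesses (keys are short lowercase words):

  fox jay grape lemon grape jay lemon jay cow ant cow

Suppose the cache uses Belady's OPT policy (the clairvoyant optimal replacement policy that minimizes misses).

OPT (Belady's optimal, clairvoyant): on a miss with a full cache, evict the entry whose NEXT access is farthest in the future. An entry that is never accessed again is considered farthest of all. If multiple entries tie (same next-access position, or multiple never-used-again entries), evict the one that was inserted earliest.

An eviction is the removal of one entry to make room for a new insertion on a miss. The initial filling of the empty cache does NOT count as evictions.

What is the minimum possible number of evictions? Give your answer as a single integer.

OPT (Belady) simulation (capacity=4):
  1. access fox: MISS. Cache: [fox]
  2. access jay: MISS. Cache: [fox jay]
  3. access grape: MISS. Cache: [fox jay grape]
  4. access lemon: MISS. Cache: [fox jay grape lemon]
  5. access grape: HIT. Next use of grape: never. Cache: [fox jay grape lemon]
  6. access jay: HIT. Next use of jay: step 8. Cache: [fox jay grape lemon]
  7. access lemon: HIT. Next use of lemon: never. Cache: [fox jay grape lemon]
  8. access jay: HIT. Next use of jay: never. Cache: [fox jay grape lemon]
  9. access cow: MISS, evict fox (next use: never). Cache: [jay grape lemon cow]
  10. access ant: MISS, evict jay (next use: never). Cache: [grape lemon cow ant]
  11. access cow: HIT. Next use of cow: never. Cache: [grape lemon cow ant]
Total: 5 hits, 6 misses, 2 evictions

Answer: 2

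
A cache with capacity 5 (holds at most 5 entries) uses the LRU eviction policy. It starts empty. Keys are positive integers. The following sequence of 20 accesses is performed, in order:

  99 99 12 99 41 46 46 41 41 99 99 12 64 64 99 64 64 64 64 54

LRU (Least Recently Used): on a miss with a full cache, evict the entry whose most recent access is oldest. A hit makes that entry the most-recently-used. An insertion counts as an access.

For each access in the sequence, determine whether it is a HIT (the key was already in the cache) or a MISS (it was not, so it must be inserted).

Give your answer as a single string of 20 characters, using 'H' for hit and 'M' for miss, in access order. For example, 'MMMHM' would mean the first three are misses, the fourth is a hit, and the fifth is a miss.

LRU simulation (capacity=5):
  1. access 99: MISS. Cache (LRU->MRU): [99]
  2. access 99: HIT. Cache (LRU->MRU): [99]
  3. access 12: MISS. Cache (LRU->MRU): [99 12]
  4. access 99: HIT. Cache (LRU->MRU): [12 99]
  5. access 41: MISS. Cache (LRU->MRU): [12 99 41]
  6. access 46: MISS. Cache (LRU->MRU): [12 99 41 46]
  7. access 46: HIT. Cache (LRU->MRU): [12 99 41 46]
  8. access 41: HIT. Cache (LRU->MRU): [12 99 46 41]
  9. access 41: HIT. Cache (LRU->MRU): [12 99 46 41]
  10. access 99: HIT. Cache (LRU->MRU): [12 46 41 99]
  11. access 99: HIT. Cache (LRU->MRU): [12 46 41 99]
  12. access 12: HIT. Cache (LRU->MRU): [46 41 99 12]
  13. access 64: MISS. Cache (LRU->MRU): [46 41 99 12 64]
  14. access 64: HIT. Cache (LRU->MRU): [46 41 99 12 64]
  15. access 99: HIT. Cache (LRU->MRU): [46 41 12 64 99]
  16. access 64: HIT. Cache (LRU->MRU): [46 41 12 99 64]
  17. access 64: HIT. Cache (LRU->MRU): [46 41 12 99 64]
  18. access 64: HIT. Cache (LRU->MRU): [46 41 12 99 64]
  19. access 64: HIT. Cache (LRU->MRU): [46 41 12 99 64]
  20. access 54: MISS, evict 46. Cache (LRU->MRU): [41 12 99 64 54]
Total: 14 hits, 6 misses, 1 evictions

Answer: MHMHMMHHHHHHMHHHHHHM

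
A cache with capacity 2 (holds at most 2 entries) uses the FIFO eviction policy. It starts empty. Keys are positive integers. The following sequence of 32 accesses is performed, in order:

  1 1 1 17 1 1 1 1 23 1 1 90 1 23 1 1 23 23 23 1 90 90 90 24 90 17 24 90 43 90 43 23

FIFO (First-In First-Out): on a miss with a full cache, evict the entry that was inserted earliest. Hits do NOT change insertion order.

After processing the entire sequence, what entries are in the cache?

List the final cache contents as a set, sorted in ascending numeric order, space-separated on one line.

Answer: 23 43

Derivation:
FIFO simulation (capacity=2):
  1. access 1: MISS. Cache (old->new): [1]
  2. access 1: HIT. Cache (old->new): [1]
  3. access 1: HIT. Cache (old->new): [1]
  4. access 17: MISS. Cache (old->new): [1 17]
  5. access 1: HIT. Cache (old->new): [1 17]
  6. access 1: HIT. Cache (old->new): [1 17]
  7. access 1: HIT. Cache (old->new): [1 17]
  8. access 1: HIT. Cache (old->new): [1 17]
  9. access 23: MISS, evict 1. Cache (old->new): [17 23]
  10. access 1: MISS, evict 17. Cache (old->new): [23 1]
  11. access 1: HIT. Cache (old->new): [23 1]
  12. access 90: MISS, evict 23. Cache (old->new): [1 90]
  13. access 1: HIT. Cache (old->new): [1 90]
  14. access 23: MISS, evict 1. Cache (old->new): [90 23]
  15. access 1: MISS, evict 90. Cache (old->new): [23 1]
  16. access 1: HIT. Cache (old->new): [23 1]
  17. access 23: HIT. Cache (old->new): [23 1]
  18. access 23: HIT. Cache (old->new): [23 1]
  19. access 23: HIT. Cache (old->new): [23 1]
  20. access 1: HIT. Cache (old->new): [23 1]
  21. access 90: MISS, evict 23. Cache (old->new): [1 90]
  22. access 90: HIT. Cache (old->new): [1 90]
  23. access 90: HIT. Cache (old->new): [1 90]
  24. access 24: MISS, evict 1. Cache (old->new): [90 24]
  25. access 90: HIT. Cache (old->new): [90 24]
  26. access 17: MISS, evict 90. Cache (old->new): [24 17]
  27. access 24: HIT. Cache (old->new): [24 17]
  28. access 90: MISS, evict 24. Cache (old->new): [17 90]
  29. access 43: MISS, evict 17. Cache (old->new): [90 43]
  30. access 90: HIT. Cache (old->new): [90 43]
  31. access 43: HIT. Cache (old->new): [90 43]
  32. access 23: MISS, evict 90. Cache (old->new): [43 23]
Total: 19 hits, 13 misses, 11 evictions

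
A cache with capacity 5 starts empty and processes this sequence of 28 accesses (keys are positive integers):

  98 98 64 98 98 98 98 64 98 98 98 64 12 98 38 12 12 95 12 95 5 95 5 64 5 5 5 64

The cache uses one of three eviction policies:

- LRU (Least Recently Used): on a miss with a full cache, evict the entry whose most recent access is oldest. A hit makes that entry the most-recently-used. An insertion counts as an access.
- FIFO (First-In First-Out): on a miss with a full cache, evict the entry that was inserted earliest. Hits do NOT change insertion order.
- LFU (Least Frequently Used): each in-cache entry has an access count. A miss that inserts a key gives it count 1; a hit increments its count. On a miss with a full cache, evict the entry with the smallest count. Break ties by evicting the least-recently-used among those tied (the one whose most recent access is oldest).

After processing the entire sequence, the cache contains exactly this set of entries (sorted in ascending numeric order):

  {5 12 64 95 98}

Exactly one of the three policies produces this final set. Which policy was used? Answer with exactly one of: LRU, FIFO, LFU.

Simulating under each policy and comparing final sets:
  LRU: final set = {5 12 38 64 95} -> differs
  FIFO: final set = {5 12 38 64 95} -> differs
  LFU: final set = {5 12 64 95 98} -> MATCHES target
Only LFU produces the target set.

Answer: LFU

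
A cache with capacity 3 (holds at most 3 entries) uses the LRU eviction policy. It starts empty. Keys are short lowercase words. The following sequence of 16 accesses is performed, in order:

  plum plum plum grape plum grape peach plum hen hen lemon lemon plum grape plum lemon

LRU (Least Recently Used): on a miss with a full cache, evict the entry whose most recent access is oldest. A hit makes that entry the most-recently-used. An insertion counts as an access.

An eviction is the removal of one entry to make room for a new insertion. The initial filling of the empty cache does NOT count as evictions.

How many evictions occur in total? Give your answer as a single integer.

LRU simulation (capacity=3):
  1. access plum: MISS. Cache (LRU->MRU): [plum]
  2. access plum: HIT. Cache (LRU->MRU): [plum]
  3. access plum: HIT. Cache (LRU->MRU): [plum]
  4. access grape: MISS. Cache (LRU->MRU): [plum grape]
  5. access plum: HIT. Cache (LRU->MRU): [grape plum]
  6. access grape: HIT. Cache (LRU->MRU): [plum grape]
  7. access peach: MISS. Cache (LRU->MRU): [plum grape peach]
  8. access plum: HIT. Cache (LRU->MRU): [grape peach plum]
  9. access hen: MISS, evict grape. Cache (LRU->MRU): [peach plum hen]
  10. access hen: HIT. Cache (LRU->MRU): [peach plum hen]
  11. access lemon: MISS, evict peach. Cache (LRU->MRU): [plum hen lemon]
  12. access lemon: HIT. Cache (LRU->MRU): [plum hen lemon]
  13. access plum: HIT. Cache (LRU->MRU): [hen lemon plum]
  14. access grape: MISS, evict hen. Cache (LRU->MRU): [lemon plum grape]
  15. access plum: HIT. Cache (LRU->MRU): [lemon grape plum]
  16. access lemon: HIT. Cache (LRU->MRU): [grape plum lemon]
Total: 10 hits, 6 misses, 3 evictions

Answer: 3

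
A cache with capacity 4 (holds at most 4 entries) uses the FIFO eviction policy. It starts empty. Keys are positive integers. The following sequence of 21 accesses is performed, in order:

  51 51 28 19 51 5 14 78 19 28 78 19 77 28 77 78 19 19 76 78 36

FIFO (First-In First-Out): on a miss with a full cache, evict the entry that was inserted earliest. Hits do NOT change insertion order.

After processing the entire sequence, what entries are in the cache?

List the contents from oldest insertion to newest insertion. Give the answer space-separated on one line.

Answer: 77 76 78 36

Derivation:
FIFO simulation (capacity=4):
  1. access 51: MISS. Cache (old->new): [51]
  2. access 51: HIT. Cache (old->new): [51]
  3. access 28: MISS. Cache (old->new): [51 28]
  4. access 19: MISS. Cache (old->new): [51 28 19]
  5. access 51: HIT. Cache (old->new): [51 28 19]
  6. access 5: MISS. Cache (old->new): [51 28 19 5]
  7. access 14: MISS, evict 51. Cache (old->new): [28 19 5 14]
  8. access 78: MISS, evict 28. Cache (old->new): [19 5 14 78]
  9. access 19: HIT. Cache (old->new): [19 5 14 78]
  10. access 28: MISS, evict 19. Cache (old->new): [5 14 78 28]
  11. access 78: HIT. Cache (old->new): [5 14 78 28]
  12. access 19: MISS, evict 5. Cache (old->new): [14 78 28 19]
  13. access 77: MISS, evict 14. Cache (old->new): [78 28 19 77]
  14. access 28: HIT. Cache (old->new): [78 28 19 77]
  15. access 77: HIT. Cache (old->new): [78 28 19 77]
  16. access 78: HIT. Cache (old->new): [78 28 19 77]
  17. access 19: HIT. Cache (old->new): [78 28 19 77]
  18. access 19: HIT. Cache (old->new): [78 28 19 77]
  19. access 76: MISS, evict 78. Cache (old->new): [28 19 77 76]
  20. access 78: MISS, evict 28. Cache (old->new): [19 77 76 78]
  21. access 36: MISS, evict 19. Cache (old->new): [77 76 78 36]
Total: 9 hits, 12 misses, 8 evictions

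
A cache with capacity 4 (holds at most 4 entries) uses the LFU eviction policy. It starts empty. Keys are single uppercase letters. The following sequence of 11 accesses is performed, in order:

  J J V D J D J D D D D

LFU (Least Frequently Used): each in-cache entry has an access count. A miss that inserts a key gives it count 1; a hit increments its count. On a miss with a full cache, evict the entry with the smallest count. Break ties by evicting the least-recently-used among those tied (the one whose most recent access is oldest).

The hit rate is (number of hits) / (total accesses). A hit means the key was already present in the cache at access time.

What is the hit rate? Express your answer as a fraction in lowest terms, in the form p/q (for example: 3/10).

LFU simulation (capacity=4):
  1. access J: MISS. Cache: [J(c=1)]
  2. access J: HIT, count now 2. Cache: [J(c=2)]
  3. access V: MISS. Cache: [V(c=1) J(c=2)]
  4. access D: MISS. Cache: [V(c=1) D(c=1) J(c=2)]
  5. access J: HIT, count now 3. Cache: [V(c=1) D(c=1) J(c=3)]
  6. access D: HIT, count now 2. Cache: [V(c=1) D(c=2) J(c=3)]
  7. access J: HIT, count now 4. Cache: [V(c=1) D(c=2) J(c=4)]
  8. access D: HIT, count now 3. Cache: [V(c=1) D(c=3) J(c=4)]
  9. access D: HIT, count now 4. Cache: [V(c=1) J(c=4) D(c=4)]
  10. access D: HIT, count now 5. Cache: [V(c=1) J(c=4) D(c=5)]
  11. access D: HIT, count now 6. Cache: [V(c=1) J(c=4) D(c=6)]
Total: 8 hits, 3 misses, 0 evictions

Hit rate = 8/11

Answer: 8/11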